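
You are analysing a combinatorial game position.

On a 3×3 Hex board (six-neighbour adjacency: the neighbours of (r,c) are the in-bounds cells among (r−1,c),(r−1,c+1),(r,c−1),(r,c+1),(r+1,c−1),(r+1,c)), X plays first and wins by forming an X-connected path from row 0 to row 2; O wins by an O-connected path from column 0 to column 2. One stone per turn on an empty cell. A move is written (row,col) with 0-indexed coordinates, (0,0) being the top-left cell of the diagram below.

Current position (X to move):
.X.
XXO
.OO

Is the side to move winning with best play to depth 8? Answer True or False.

X winning at [.X./XXO/.OO]: True

p1 X@[.X./XXO/.OO]: (0,0)[XX./XXO/.OO]-1 (0,2)[.XX/XXO/.OO]-1 (2,0)[.X./XXO/XOO]+1*
p2 O@[.X./XXO/XOO] terminal -1; root [.X./XXO/.OO] d8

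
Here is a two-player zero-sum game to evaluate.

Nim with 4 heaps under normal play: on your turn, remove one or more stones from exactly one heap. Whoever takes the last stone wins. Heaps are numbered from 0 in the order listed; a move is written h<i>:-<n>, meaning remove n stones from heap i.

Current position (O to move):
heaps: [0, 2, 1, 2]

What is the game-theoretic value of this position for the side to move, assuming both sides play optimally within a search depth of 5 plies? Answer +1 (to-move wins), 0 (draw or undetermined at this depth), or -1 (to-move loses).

p1 O@[(0,2,1,2)]: h1:-1[(0,1,1,2)]-1 h1:-2[(0,0,1,2)]-1 h2:-1[(0,2,0,2)]+1* h3:-1[(0,2,1,1)]-1 h3:-2[(0,2,1,0)]-1
p2 X@[(0,2,0,2)]: h1:-1[(0,1,0,2)]-1* h1:-2[(0,0,0,2)]-1 h3:-1[(0,2,0,1)]-1 h3:-2[(0,2,0,0)]-1
p3 O@[(0,1,0,2)]: h1:-1[(0,0,0,2)]-1 h3:-1[(0,1,0,1)]+1* h3:-2[(0,1,0,0)]-1
p4 X@[(0,1,0,1)]: h1:-1[(0,0,0,1)]-1* h3:-1[(0,1,0,0)]-1
p5 O@[(0,0,0,1)]: h3:-1[(0,0,0,0)]+1*
p6 X@[(0,0,0,0)] terminal -1; root [(0,2,1,2)] d5

value((0,2,1,2), O) = +1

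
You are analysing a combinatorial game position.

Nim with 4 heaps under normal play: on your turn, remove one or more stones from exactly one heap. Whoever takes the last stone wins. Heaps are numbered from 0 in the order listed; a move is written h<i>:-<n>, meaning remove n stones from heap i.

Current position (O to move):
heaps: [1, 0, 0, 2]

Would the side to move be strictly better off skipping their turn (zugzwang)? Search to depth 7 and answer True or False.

[(1,0,0,2)] O move#1: h0:-1:-1/(0,0,0,2), h3:-1:+1/(1,0,0,1)*, h3:-2:-1/(1,0,0,0)
[(1,0,0,1)] X move#2: h0:-1:-1/(0,0,0,1)*, h3:-1:-1/(1,0,0,0)
[(0,0,0,1)] O move#3: h3:-1:+1/(0,0,0,0)*
[(0,0,0,0)] end (terminal -1, X#4); searched (1,0,0,2) to 7
if O skipped the turn, X would face:
~ [(1,0,0,2)] X move#1: h0:-1:-1/(0,0,0,2), h3:-1:+1/(1,0,0,1)*, h3:-2:-1/(1,0,0,0)
~ [(1,0,0,1)] O move#2: h0:-1:-1/(0,0,0,1)*, h3:-1:-1/(1,0,0,0)
~ [(0,0,0,1)] X move#3: h3:-1:+1/(0,0,0,0)*
~ [(0,0,0,0)] end (terminal -1, O#4); searched (1,0,0,2) to 7
compare (O): move=+1 vs pass=-1

zugzwang((1,0,0,2), O) = False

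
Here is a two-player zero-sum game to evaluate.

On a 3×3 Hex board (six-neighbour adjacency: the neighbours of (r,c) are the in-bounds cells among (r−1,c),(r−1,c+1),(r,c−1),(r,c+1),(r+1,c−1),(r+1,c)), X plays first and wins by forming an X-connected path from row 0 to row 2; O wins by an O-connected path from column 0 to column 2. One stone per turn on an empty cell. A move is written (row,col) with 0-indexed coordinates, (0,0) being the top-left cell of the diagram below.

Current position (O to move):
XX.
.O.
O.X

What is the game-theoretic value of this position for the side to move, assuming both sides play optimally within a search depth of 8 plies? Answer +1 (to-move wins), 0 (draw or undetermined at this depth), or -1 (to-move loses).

value(XX./.O./O.X, O) = +1

p1 O@[XX./.O./O.X]: (0,2)[XXO/.O./O.X]+1* (1,0)[XX./OO./O.X]+1 (1,2)[XX./.OO/O.X]+1 (2,1)[XX./.O./OOX]+1
p2 X@[XXO/.O./O.X] terminal -1; root [XX./.O./O.X] d8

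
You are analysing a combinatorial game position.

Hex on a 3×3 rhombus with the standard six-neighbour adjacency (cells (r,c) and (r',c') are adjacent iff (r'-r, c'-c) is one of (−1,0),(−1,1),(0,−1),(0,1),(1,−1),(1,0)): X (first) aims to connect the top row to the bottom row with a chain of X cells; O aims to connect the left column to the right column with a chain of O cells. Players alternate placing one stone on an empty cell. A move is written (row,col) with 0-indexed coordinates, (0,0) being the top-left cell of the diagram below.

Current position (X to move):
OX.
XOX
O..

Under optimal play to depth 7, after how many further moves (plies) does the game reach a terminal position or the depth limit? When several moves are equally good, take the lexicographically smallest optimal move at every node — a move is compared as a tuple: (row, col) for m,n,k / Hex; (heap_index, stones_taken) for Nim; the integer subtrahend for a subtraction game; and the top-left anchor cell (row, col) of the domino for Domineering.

PV length from [OX./XOX/O..]: 3 plies

p1 X@[OX./XOX/O..]: (0,2)[OXX/XOX/O..]+1* (2,1)[OX./XOX/OX.]-1 (2,2)[OX./XOX/O.X]-1
p2 O@[OXX/XOX/O..]: (2,1)[OXX/XOX/OO.]-1* (2,2)[OXX/XOX/O.O]-1
p3 X@[OXX/XOX/OO.]: (2,2)[OXX/XOX/OOX]+1*
p4 O@[OXX/XOX/OOX] terminal -1; root [OX./XOX/O..] d7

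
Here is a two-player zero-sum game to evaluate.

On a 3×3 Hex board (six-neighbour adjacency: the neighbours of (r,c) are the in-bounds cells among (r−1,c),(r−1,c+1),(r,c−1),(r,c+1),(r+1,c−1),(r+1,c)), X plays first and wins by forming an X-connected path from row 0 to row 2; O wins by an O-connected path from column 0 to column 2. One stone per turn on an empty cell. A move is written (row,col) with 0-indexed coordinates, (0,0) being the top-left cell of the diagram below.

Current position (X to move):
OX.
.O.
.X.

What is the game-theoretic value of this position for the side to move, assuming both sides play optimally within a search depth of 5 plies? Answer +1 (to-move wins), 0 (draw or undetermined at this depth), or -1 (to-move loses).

ply 1, X at OX./.O./.X. | (0,2)=-1→OXX/.O./.X.*; (1,0)=-1→OX./XO./.X.; (1,2)=-1→OX./.OX/.X.; (2,0)=-1→OX./.O./XX.; (2,2)=-1→OX./.O./.XX
ply 2, O at OXX/.O./.X. | (1,0)=-1→OXX/OO./.X.; (1,2)=+1→OXX/.OO/.X.*; (2,0)=-1→OXX/.O./OX.; (2,2)=-1→OXX/.O./.XO
ply 3, X at OXX/.OO/.X. | (1,0)=-1→OXX/XOO/.X.*; (2,0)=-1→OXX/.OO/XX.; (2,2)=-1→OXX/.OO/.XX
ply 4, O at OXX/XOO/.X. | (2,0)=+1→OXX/XOO/OX.*; (2,2)=-1→OXX/XOO/.XO
ply 5: OXX/XOO/OX. is terminal -1 (X); from OX./.O./.X. depth 5

value(OX./.O./.X., X) = -1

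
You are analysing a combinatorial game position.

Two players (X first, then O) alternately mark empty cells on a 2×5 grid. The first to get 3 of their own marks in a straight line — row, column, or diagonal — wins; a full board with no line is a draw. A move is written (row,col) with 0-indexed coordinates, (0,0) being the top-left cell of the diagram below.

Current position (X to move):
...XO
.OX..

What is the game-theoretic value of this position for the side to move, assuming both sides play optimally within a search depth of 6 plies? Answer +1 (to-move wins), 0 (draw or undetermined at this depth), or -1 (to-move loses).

value(...XO/.OX.., X) = 0

ply 1, X at ...XO/.OX.. | (0,0)=+0→X..XO/.OX..*; (0,1)=+0→.X.XO/.OX..; (0,2)=+0→..XXO/.OX..; (1,0)=+0→...XO/XOX..; (1,3)=+0→...XO/.OXX.; (1,4)=+0→...XO/.OX.X
ply 2, O at X..XO/.OX.. | (0,1)=+0→XO.XO/.OX..*; (0,2)=+0→X.OXO/.OX..; (1,0)=+0→X..XO/OOX..; (1,3)=+0→X..XO/.OXO.; (1,4)=+0→X..XO/.OX.O
ply 3, X at XO.XO/.OX.. | (0,2)=+0→XOXXO/.OX..*; (1,0)=+0→XO.XO/XOX..; (1,3)=+0→XO.XO/.OXX.; (1,4)=+0→XO.XO/.OX.X
ply 4, O at XOXXO/.OX.. | (1,0)=+0→XOXXO/OOX..*; (1,3)=+0→XOXXO/.OXO.; (1,4)=+0→XOXXO/.OX.O
ply 5, X at XOXXO/OOX.. | (1,3)=+0→XOXXO/OOXX.*; (1,4)=+0→XOXXO/OOX.X
ply 6, O at XOXXO/OOXX. | (1,4)=+0→XOXXO/OOXXO*
ply 7: XOXXO/OOXXO is terminal +0 (X); from ...XO/.OX.. depth 6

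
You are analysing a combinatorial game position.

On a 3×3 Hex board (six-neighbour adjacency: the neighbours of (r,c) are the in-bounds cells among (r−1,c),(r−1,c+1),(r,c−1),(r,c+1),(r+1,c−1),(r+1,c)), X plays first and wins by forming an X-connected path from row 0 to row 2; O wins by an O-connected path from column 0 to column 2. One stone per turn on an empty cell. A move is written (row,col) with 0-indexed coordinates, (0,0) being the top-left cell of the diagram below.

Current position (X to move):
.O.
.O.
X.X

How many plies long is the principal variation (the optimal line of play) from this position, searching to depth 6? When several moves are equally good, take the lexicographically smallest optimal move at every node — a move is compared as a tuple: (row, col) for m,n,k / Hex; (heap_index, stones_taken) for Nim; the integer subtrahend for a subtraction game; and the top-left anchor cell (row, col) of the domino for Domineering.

PV length from [.O./.O./X.X]: 4 plies

ply 1, X at .O./.O./X.X | (0,0)=-1→XO./.O./X.X*; (0,2)=-1→.OX/.O./X.X; (1,0)=-1→.O./XO./X.X; (1,2)=-1→.O./.OX/X.X; (2,1)=-1→.O./.O./XXX
ply 2, O at XO./.O./X.X | (0,2)=-1→XOO/.O./X.X; (1,0)=+1→XO./OO./X.X*; (1,2)=-1→XO./.OO/X.X; (2,1)=-1→XO./.O./XOX
ply 3, X at XO./OO./X.X | (0,2)=-1→XOX/OO./X.X*; (1,2)=-1→XO./OOX/X.X; (2,1)=-1→XO./OO./XXX
ply 4, O at XOX/OO./X.X | (1,2)=+1→XOX/OOO/X.X*; (2,1)=-1→XOX/OO./XOX
ply 5: XOX/OOO/X.X is terminal -1 (X); from .O./.O./X.X depth 6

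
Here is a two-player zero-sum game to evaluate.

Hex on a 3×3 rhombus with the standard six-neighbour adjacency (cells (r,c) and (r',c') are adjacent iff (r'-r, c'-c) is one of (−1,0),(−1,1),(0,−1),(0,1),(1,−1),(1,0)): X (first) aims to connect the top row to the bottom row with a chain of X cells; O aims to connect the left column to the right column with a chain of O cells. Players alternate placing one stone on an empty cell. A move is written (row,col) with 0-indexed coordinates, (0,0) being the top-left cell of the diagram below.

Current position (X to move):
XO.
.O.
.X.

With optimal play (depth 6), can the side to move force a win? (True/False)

[XO./.O./.X.] X move#1: (0,2):-1/XOX/.O./.X.*, (1,0):-1/XO./XO./.X., (1,2):-1/XO./.OX/.X., (2,0):-1/XO./.O./XX., (2,2):-1/XO./.O./.XX
[XOX/.O./.X.] O move#2: (1,0):-1/XOX/OO./.X., (1,2):+1/XOX/.OO/.X.*, (2,0):-1/XOX/.O./OX., (2,2):-1/XOX/.O./.XO
[XOX/.OO/.X.] X move#3: (1,0):-1/XOX/XOO/.X.*, (2,0):-1/XOX/.OO/XX., (2,2):-1/XOX/.OO/.XX
[XOX/XOO/.X.] O move#4: (2,0):+1/XOX/XOO/OX.*, (2,2):-1/XOX/XOO/.XO
[XOX/XOO/OX.] end (terminal -1, X#5); searched XO./.O./.X. to 6

X winning at [XO./.O./.X.]: False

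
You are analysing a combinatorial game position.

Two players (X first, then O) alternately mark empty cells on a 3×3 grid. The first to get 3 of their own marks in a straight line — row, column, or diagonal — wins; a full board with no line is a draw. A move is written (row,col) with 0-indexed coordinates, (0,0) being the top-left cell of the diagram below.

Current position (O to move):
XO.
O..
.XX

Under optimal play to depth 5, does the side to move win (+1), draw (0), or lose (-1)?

value(XO./O../.XX, O) = -1

ply 1, O at XO./O../.XX | (0,2)=-1→XOO/O../.XX*; (1,1)=-1→XO./OO./.XX; (1,2)=-1→XO./O.O/.XX; (2,0)=-1→XO./O../OXX
ply 2, X at XOO/O../.XX | (1,1)=+1→XOO/OX./.XX*; (1,2)=+1→XOO/O.X/.XX; (2,0)=+1→XOO/O../XXX
ply 3: XOO/OX./.XX is terminal -1 (O); from XO./O../.XX depth 5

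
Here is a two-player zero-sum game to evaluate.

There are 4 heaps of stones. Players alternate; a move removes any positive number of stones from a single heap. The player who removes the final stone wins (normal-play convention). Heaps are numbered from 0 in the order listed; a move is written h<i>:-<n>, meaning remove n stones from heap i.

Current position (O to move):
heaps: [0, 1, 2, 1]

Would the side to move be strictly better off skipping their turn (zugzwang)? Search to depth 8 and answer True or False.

zugzwang((0,1,2,1), O) = False

p1 O@[(0,1,2,1)]: h1:-1[(0,0,2,1)]-1 h2:-1[(0,1,1,1)]-1 h2:-2[(0,1,0,1)]+1* h3:-1[(0,1,2,0)]-1
p2 X@[(0,1,0,1)]: h1:-1[(0,0,0,1)]-1* h3:-1[(0,1,0,0)]-1
p3 O@[(0,0,0,1)]: h3:-1[(0,0,0,0)]+1*
p4 X@[(0,0,0,0)] terminal -1; root [(0,1,2,1)] d8
pass branch (X moves first from the same position):
  | p1 X@[(0,1,2,1)]: h1:-1[(0,0,2,1)]-1 h2:-1[(0,1,1,1)]-1 h2:-2[(0,1,0,1)]+1* h3:-1[(0,1,2,0)]-1
  | p2 O@[(0,1,0,1)]: h1:-1[(0,0,0,1)]-1* h3:-1[(0,1,0,0)]-1
  | p3 X@[(0,0,0,1)]: h3:-1[(0,0,0,0)]+1*
  | p4 O@[(0,0,0,0)] terminal -1; root [(0,1,2,1)] d8
O moving scores +1; O passing scores -1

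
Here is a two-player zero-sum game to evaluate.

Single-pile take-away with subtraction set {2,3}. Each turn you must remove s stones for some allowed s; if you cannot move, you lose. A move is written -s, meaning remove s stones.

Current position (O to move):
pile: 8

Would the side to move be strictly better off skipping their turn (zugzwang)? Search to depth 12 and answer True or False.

ply 1, O at 8 | -2=+1→6*; -3=+1→5
ply 2, X at 6 | -2=-1→4*; -3=-1→3
ply 3, O at 4 | -2=-1→2; -3=+1→1*
ply 4: 1 is terminal -1 (X); from 8 depth 12
suppose O passes — search the same position with X to move:
pass> ply 1, X at 8 | -2=+1→6*; -3=+1→5
pass> ply 2, O at 6 | -2=-1→4*; -3=-1→3
pass> ply 3, X at 4 | -2=-1→2; -3=+1→1*
pass> ply 4: 1 is terminal -1 (O); from 8 depth 12
for O: play +1, pass -1

zugzwang(8, O) = False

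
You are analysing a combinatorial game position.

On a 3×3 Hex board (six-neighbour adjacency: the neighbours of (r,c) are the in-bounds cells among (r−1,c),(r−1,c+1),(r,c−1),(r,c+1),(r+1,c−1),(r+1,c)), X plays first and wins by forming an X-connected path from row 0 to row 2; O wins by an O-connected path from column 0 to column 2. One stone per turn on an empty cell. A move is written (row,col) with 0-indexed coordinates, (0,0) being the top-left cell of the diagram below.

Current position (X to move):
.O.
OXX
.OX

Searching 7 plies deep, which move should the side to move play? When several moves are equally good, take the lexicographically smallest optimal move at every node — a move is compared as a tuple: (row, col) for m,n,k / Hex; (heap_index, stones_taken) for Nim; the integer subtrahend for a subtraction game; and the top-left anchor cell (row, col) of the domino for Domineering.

[.O./OXX/.OX] X move#1: (0,0):-1/XO./OXX/.OX, (0,2):+1/.OX/OXX/.OX*, (2,0):-1/.O./OXX/XOX
[.OX/OXX/.OX] end (terminal -1, O#2); searched .O./OXX/.OX to 7

X's best at [.O./OXX/.OX]: (0,2)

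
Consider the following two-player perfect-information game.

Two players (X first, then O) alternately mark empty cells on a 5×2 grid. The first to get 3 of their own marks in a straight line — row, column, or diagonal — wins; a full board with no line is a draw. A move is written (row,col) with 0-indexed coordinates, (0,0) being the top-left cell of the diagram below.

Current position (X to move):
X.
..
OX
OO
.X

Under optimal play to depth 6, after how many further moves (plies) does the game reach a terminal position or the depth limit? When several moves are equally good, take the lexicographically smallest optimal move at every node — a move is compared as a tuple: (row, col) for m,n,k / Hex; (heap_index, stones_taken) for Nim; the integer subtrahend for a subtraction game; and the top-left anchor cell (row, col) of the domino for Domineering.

PV length from [X./../OX/OO/.X]: 2 plies

ply 1, X at X./../OX/OO/.X | (0,1)=-1→XX/../OX/OO/.X*; (1,0)=-1→X./X./OX/OO/.X; (1,1)=-1→X./.X/OX/OO/.X; (4,0)=-1→X./../OX/OO/XX
ply 2, O at XX/../OX/OO/.X | (1,0)=+1→XX/O./OX/OO/.X*; (1,1)=+1→XX/.O/OX/OO/.X; (4,0)=+1→XX/../OX/OO/OX
ply 3: XX/O./OX/OO/.X is terminal -1 (X); from X./../OX/OO/.X depth 6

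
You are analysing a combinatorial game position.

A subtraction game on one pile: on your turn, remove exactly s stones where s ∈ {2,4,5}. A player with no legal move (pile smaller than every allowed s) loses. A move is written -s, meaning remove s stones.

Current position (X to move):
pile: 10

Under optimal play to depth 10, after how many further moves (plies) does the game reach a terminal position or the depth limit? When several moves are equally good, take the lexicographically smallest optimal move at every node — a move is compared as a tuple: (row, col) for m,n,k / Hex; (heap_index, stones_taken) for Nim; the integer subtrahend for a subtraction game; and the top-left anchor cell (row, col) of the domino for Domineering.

ply 1, X at 10 | -2=+1→8*; -4=-1→6; -5=-1→5
ply 2, O at 8 | -2=-1→6*; -4=-1→4; -5=-1→3
ply 3, X at 6 | -2=-1→4; -4=-1→2; -5=+1→1*
ply 4: 1 is terminal -1 (O); from 10 depth 10

PV length from [10]: 3 plies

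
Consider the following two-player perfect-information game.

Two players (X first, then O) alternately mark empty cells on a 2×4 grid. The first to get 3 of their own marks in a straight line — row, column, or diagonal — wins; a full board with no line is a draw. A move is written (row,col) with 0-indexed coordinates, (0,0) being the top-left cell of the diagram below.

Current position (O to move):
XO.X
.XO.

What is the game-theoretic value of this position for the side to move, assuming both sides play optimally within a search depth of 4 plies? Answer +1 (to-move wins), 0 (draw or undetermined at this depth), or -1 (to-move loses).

value(XO.X/.XO., O) = 0

ply 1, O at XO.X/.XO. | (0,2)=+0→XOOX/.XO.*; (1,0)=+0→XO.X/OXO.; (1,3)=+0→XO.X/.XOO
ply 2, X at XOOX/.XO. | (1,0)=+0→XOOX/XXO.*; (1,3)=+0→XOOX/.XOX
ply 3, O at XOOX/XXO. | (1,3)=+0→XOOX/XXOO*
ply 4: XOOX/XXOO is terminal +0 (X); from XO.X/.XO. depth 4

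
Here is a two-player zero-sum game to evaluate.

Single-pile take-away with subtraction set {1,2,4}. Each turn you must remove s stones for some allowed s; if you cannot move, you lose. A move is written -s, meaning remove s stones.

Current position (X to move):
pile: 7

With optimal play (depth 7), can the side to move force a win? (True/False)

X winning at [7]: True

p1 X@[7]: -1[6]+1* -2[5]-1 -4[3]+1
p2 O@[6]: -1[5]-1* -2[4]-1 -4[2]-1
p3 X@[5]: -1[4]-1 -2[3]+1* -4[1]-1
p4 O@[3]: -1[2]-1* -2[1]-1
p5 X@[2]: -1[1]-1 -2[0]+1*
p6 O@[0] terminal -1; root [7] d7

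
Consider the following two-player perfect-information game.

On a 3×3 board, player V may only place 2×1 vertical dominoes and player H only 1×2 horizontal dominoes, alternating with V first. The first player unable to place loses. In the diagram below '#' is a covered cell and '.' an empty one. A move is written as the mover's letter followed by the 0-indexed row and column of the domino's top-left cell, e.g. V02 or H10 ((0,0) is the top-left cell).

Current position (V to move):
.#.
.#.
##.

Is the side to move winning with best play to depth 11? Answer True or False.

V winning at [.#./.#./##.]: True

p1 V@[.#./.#./##.]: V00[##./##./##.]+1* V02[.##/.##/##.]+1 V12[.#./.##/###]+1
p2 H@[##./##./##.] terminal -1; root [.#./.#./##.] d11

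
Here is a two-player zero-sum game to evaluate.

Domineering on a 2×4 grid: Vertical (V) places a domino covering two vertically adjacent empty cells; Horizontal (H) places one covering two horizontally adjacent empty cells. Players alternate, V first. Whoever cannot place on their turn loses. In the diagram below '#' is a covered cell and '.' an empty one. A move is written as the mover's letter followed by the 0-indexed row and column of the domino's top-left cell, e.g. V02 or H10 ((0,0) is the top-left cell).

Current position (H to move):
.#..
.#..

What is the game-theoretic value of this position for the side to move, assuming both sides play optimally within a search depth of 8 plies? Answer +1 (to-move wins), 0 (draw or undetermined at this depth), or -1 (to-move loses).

p1 H@[.#../.#..]: H02[.###/.#..]+1* H12[.#../.###]+1
p2 V@[.###/.#..]: V00[####/##..]-1*
p3 H@[####/##..]: H12[####/####]+1*
p4 V@[####/####] terminal -1; root [.#../.#..] d8

value(.#../.#.., H) = +1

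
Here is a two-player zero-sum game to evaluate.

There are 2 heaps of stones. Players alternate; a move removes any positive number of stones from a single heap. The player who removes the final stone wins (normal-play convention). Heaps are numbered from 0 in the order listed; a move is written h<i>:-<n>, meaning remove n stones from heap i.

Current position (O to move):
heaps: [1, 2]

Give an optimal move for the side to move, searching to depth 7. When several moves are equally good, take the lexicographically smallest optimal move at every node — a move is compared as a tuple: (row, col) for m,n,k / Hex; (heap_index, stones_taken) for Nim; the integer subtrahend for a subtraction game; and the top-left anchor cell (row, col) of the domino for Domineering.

O's best at [(1,2)]: h1:-1

[(1,2)] O move#1: h0:-1:-1/(0,2), h1:-1:+1/(1,1)*, h1:-2:-1/(1,0)
[(1,1)] X move#2: h0:-1:-1/(0,1)*, h1:-1:-1/(1,0)
[(0,1)] O move#3: h1:-1:+1/(0,0)*
[(0,0)] end (terminal -1, X#4); searched (1,2) to 7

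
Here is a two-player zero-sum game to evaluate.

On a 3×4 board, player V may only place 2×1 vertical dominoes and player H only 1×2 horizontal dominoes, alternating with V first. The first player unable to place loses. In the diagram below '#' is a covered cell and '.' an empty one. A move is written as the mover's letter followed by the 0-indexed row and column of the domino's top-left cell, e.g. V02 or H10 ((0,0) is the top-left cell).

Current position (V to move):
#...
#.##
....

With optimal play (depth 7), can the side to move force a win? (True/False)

ply 1, V at #.../#.##/.... | V01=-1→##../####/....*; V11=-1→#.../####/.#..
ply 2, H at ##../####/.... | H02=+1→####/####/....*; H20=+1→##../####/##..; H21=+1→##../####/.##.; H22=+1→##../####/..##
ply 3: ####/####/.... is terminal -1 (V); from #.../#.##/.... depth 7

V winning at [#.../#.##/....]: False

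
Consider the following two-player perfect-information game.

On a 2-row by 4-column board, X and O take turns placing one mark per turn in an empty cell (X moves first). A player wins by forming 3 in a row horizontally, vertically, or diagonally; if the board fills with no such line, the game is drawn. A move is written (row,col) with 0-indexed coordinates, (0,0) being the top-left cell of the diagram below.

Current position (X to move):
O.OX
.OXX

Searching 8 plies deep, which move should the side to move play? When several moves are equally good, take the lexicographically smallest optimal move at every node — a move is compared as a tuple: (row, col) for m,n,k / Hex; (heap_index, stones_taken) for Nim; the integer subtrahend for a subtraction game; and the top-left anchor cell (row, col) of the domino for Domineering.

[O.OX/.OXX] X move#1: (0,1):+0/OXOX/.OXX*, (1,0):-1/O.OX/XOXX
[OXOX/.OXX] O move#2: (1,0):+0/OXOX/OOXX*
[OXOX/OOXX] end (terminal +0, X#3); searched O.OX/.OXX to 8

X's best at [O.OX/.OXX]: (0,1)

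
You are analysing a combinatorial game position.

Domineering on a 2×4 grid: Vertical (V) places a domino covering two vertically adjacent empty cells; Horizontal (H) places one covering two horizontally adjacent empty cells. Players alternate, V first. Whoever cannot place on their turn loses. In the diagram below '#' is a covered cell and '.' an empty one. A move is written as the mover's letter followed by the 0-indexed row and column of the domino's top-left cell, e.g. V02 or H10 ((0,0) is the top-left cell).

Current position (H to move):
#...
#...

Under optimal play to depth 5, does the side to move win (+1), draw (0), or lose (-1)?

value(#.../#..., H) = +1

[#.../#...] H move#1: H01:+1/###./#...*, H02:+1/#.##/#..., H11:+1/#.../###., H12:+1/#.../#.##
[###./#...] V move#2: V03:-1/####/#..#*
[####/#..#] H move#3: H11:+1/####/####*
[####/####] end (terminal -1, V#4); searched #.../#... to 5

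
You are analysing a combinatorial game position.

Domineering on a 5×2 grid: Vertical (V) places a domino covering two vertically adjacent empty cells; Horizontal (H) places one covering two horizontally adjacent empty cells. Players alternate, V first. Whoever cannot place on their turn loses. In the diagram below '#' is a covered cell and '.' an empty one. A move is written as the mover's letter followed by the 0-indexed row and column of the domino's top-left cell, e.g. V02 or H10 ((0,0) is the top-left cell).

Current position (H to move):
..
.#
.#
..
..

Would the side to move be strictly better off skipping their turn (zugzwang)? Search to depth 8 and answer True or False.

p1 H@[../.#/.#/../..]: H00[##/.#/.#/../..]-1 H30[../.#/.#/##/..]+1* H40[../.#/.#/../##]+1
p2 V@[../.#/.#/##/..]: V00[#./##/.#/##/..]-1* V10[../##/##/##/..]-1
p3 H@[#./##/.#/##/..]: H40[#./##/.#/##/##]+1*
p4 V@[#./##/.#/##/##] terminal -1; root [../.#/.#/../..] d8
if H skipped the turn, V would face:
~ p1 V@[../.#/.#/../..]: V00[#./##/.#/../..]-1 V10[../##/##/../..]-1 V20[../.#/##/#./..]+1* V30[../.#/.#/#./#.]+1 V31[../.#/.#/.#/.#]+1
~ p2 H@[../.#/##/#./..]: H00[##/.#/##/#./..]-1* H40[../.#/##/#./##]-1
~ p3 V@[##/.#/##/#./..]: V31[##/.#/##/##/.#]+1*
~ p4 H@[##/.#/##/##/.#] terminal -1; root [../.#/.#/../..] d8
compare (H): move=+1 vs pass=-1

zugzwang(../.#/.#/../.., H) = False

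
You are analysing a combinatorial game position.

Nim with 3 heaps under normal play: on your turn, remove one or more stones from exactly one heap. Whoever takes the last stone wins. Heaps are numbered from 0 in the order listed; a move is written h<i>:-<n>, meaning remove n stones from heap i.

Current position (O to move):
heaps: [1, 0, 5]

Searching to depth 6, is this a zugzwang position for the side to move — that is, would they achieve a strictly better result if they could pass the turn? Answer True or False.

zugzwang((1,0,5), O) = False

p1 O@[(1,0,5)]: h0:-1[(0,0,5)]-1 h2:-1[(1,0,4)]-1 h2:-2[(1,0,3)]-1 h2:-3[(1,0,2)]-1 h2:-4[(1,0,1)]+1* h2:-5[(1,0,0)]-1
p2 X@[(1,0,1)]: h0:-1[(0,0,1)]-1* h2:-1[(1,0,0)]-1
p3 O@[(0,0,1)]: h2:-1[(0,0,0)]+1*
p4 X@[(0,0,0)] terminal -1; root [(1,0,5)] d6
suppose O passes — search the same position with X to move:
pass> p1 X@[(1,0,5)]: h0:-1[(0,0,5)]-1 h2:-1[(1,0,4)]-1 h2:-2[(1,0,3)]-1 h2:-3[(1,0,2)]-1 h2:-4[(1,0,1)]+1* h2:-5[(1,0,0)]-1
pass> p2 O@[(1,0,1)]: h0:-1[(0,0,1)]-1* h2:-1[(1,0,0)]-1
pass> p3 X@[(0,0,1)]: h2:-1[(0,0,0)]+1*
pass> p4 O@[(0,0,0)] terminal -1; root [(1,0,5)] d6
for O: play +1, pass -1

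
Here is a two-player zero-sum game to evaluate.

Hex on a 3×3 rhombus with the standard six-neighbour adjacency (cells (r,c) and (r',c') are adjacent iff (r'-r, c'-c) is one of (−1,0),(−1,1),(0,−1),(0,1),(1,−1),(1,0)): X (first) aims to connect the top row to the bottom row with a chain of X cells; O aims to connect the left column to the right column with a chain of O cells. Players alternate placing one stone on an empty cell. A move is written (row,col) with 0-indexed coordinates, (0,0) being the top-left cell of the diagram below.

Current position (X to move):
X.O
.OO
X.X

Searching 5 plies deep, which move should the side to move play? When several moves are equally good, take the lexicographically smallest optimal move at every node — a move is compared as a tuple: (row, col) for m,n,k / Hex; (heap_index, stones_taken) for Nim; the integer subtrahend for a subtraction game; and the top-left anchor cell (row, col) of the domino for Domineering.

[X.O/.OO/X.X] X move#1: (0,1):-1/XXO/.OO/X.X, (1,0):+1/X.O/XOO/X.X*, (2,1):-1/X.O/.OO/XXX
[X.O/XOO/X.X] end (terminal -1, O#2); searched X.O/.OO/X.X to 5

X's best at [X.O/.OO/X.X]: (1,0)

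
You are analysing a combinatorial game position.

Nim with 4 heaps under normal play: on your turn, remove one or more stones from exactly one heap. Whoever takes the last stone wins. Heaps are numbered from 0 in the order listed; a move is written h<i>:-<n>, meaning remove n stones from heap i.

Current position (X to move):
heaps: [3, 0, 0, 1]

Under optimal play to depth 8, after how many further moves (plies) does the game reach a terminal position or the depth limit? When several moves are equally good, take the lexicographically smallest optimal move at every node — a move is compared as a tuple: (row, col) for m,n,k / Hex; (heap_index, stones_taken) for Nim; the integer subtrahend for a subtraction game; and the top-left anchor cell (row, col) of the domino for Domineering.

PV length from [(3,0,0,1)]: 3 plies

[(3,0,0,1)] X move#1: h0:-1:-1/(2,0,0,1), h0:-2:+1/(1,0,0,1)*, h0:-3:-1/(0,0,0,1), h3:-1:-1/(3,0,0,0)
[(1,0,0,1)] O move#2: h0:-1:-1/(0,0,0,1)*, h3:-1:-1/(1,0,0,0)
[(0,0,0,1)] X move#3: h3:-1:+1/(0,0,0,0)*
[(0,0,0,0)] end (terminal -1, O#4); searched (3,0,0,1) to 8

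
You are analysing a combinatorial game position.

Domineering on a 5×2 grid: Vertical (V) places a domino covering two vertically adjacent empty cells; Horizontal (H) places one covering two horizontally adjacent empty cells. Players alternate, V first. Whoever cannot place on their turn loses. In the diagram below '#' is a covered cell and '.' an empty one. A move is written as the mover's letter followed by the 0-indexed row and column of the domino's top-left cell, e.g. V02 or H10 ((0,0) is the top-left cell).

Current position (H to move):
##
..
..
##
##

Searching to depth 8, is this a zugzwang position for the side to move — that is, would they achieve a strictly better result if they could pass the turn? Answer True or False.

zugzwang(##/../../##/##, H) = False

ply 1, H at ##/../../##/## | H10=+1→##/##/../##/##*; H20=+1→##/../##/##/##
ply 2: ##/##/../##/## is terminal -1 (V); from ##/../../##/## depth 8
suppose H passes — search the same position with V to move:
pass> ply 1, V at ##/../../##/## | V10=+1→##/#./#./##/##*; V11=+1→##/.#/.#/##/##
pass> ply 2: ##/#./#./##/## is terminal -1 (H); from ##/../../##/## depth 8
for H: play +1, pass -1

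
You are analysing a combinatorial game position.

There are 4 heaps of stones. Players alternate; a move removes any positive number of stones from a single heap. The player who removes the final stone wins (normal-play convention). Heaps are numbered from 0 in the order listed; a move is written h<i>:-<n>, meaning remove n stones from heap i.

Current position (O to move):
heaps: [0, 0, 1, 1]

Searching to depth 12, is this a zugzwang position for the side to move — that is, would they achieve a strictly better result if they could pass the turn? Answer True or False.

ply 1, O at (0,0,1,1) | h2:-1=-1→(0,0,0,1)*; h3:-1=-1→(0,0,1,0)
ply 2, X at (0,0,0,1) | h3:-1=+1→(0,0,0,0)*
ply 3: (0,0,0,0) is terminal -1 (O); from (0,0,1,1) depth 12
pass branch (X moves first from the same position):
  | ply 1, X at (0,0,1,1) | h2:-1=-1→(0,0,0,1)*; h3:-1=-1→(0,0,1,0)
  | ply 2, O at (0,0,0,1) | h3:-1=+1→(0,0,0,0)*
  | ply 3: (0,0,0,0) is terminal -1 (X); from (0,0,1,1) depth 12
O moving scores -1; O passing scores +1

zugzwang((0,0,1,1), O) = True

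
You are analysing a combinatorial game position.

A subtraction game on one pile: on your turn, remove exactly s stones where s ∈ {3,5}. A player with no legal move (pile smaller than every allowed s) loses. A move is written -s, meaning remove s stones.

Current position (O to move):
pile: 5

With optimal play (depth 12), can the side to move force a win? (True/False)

O winning at [5]: True

[5] O move#1: -3:+1/2*, -5:+1/0
[2] end (terminal -1, X#2); searched 5 to 12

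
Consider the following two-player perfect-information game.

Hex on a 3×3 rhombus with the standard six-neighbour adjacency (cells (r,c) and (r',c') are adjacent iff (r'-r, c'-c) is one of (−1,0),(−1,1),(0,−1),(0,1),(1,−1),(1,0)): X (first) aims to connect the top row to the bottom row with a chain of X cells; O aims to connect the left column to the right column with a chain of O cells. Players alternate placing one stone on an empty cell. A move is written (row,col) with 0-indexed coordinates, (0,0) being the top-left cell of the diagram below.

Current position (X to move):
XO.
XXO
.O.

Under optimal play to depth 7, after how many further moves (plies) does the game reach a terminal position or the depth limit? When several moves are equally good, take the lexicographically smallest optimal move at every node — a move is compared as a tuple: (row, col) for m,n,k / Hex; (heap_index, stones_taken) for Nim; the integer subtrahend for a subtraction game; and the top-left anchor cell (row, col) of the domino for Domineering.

PV length from [XO./XXO/.O.]: 1 ply

ply 1, X at XO./XXO/.O. | (0,2)=-1→XOX/XXO/.O.; (2,0)=+1→XO./XXO/XO.*; (2,2)=-1→XO./XXO/.OX
ply 2: XO./XXO/XO. is terminal -1 (O); from XO./XXO/.O. depth 7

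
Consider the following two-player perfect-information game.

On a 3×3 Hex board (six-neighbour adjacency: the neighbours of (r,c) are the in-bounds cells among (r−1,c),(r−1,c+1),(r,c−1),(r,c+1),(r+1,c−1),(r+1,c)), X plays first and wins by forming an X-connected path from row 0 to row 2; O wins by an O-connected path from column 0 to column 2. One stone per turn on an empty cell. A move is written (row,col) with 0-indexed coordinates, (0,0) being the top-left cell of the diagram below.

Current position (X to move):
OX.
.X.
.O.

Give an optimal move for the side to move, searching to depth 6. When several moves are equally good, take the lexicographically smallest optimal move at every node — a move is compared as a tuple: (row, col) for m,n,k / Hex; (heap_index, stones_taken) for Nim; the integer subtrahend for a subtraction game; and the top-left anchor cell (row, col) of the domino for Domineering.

ply 1, X at OX./.X./.O. | (0,2)=-1→OXX/.X./.O.; (1,0)=-1→OX./XX./.O.; (1,2)=+1→OX./.XX/.O.*; (2,0)=+1→OX./.X./XO.; (2,2)=+1→OX./.X./.OX
ply 2, O at OX./.XX/.O. | (0,2)=-1→OXO/.XX/.O.*; (1,0)=-1→OX./OXX/.O.; (2,0)=-1→OX./.XX/OO.; (2,2)=-1→OX./.XX/.OO
ply 3, X at OXO/.XX/.O. | (1,0)=+1→OXO/XXX/.O.*; (2,0)=+1→OXO/.XX/XO.; (2,2)=+1→OXO/.XX/.OX
ply 4, O at OXO/XXX/.O. | (2,0)=-1→OXO/XXX/OO.*; (2,2)=-1→OXO/XXX/.OO
ply 5, X at OXO/XXX/OO. | (2,2)=+1→OXO/XXX/OOX*
ply 6: OXO/XXX/OOX is terminal -1 (O); from OX./.X./.O. depth 6

X's best at [OX./.X./.O.]: (1,2)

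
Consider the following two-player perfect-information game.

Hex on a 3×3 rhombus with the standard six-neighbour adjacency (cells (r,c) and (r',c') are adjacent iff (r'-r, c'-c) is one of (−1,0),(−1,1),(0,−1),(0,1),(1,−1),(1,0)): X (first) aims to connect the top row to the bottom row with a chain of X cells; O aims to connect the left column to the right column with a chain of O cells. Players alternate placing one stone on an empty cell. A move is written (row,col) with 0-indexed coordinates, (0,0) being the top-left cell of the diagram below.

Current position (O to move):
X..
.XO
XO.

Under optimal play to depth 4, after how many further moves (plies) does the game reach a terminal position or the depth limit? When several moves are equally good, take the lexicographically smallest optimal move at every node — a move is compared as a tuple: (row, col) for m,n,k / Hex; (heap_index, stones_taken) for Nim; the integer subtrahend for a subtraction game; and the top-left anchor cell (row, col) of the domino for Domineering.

PV length from [X../.XO/XO.]: 2 plies

ply 1, O at X../.XO/XO. | (0,1)=-1→XO./.XO/XO.*; (0,2)=-1→X.O/.XO/XO.; (1,0)=-1→X../OXO/XO.; (2,2)=-1→X../.XO/XOO
ply 2, X at XO./.XO/XO. | (0,2)=+1→XOX/.XO/XO.*; (1,0)=+1→XO./XXO/XO.; (2,2)=+1→XO./.XO/XOX
ply 3: XOX/.XO/XO. is terminal -1 (O); from X../.XO/XO. depth 4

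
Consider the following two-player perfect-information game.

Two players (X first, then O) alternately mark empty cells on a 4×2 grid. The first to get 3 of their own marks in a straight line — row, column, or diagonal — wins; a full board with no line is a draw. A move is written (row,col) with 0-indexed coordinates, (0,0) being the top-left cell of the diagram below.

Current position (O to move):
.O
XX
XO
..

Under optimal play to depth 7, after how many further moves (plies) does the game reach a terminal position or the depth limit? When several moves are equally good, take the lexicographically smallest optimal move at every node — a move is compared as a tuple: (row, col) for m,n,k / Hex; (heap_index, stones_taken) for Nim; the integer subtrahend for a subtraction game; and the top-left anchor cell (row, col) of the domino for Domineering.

[.O/XX/XO/..] O move#1: (0,0):-1/OO/XX/XO/..*, (3,0):-1/.O/XX/XO/O., (3,1):-1/.O/XX/XO/.O
[OO/XX/XO/..] X move#2: (3,0):+1/OO/XX/XO/X.*, (3,1):+0/OO/XX/XO/.X
[OO/XX/XO/X.] end (terminal -1, O#3); searched .O/XX/XO/.. to 7

PV length from [.O/XX/XO/..]: 2 plies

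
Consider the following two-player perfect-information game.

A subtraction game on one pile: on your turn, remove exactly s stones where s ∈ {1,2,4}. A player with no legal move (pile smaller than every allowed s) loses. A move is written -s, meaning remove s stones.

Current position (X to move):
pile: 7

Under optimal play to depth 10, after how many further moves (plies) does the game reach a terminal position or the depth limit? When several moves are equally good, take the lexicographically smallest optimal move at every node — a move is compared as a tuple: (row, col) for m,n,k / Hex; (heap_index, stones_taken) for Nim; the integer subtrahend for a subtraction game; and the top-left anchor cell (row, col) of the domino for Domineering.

PV length from [7]: 5 plies

[7] X move#1: -1:+1/6*, -2:-1/5, -4:+1/3
[6] O move#2: -1:-1/5*, -2:-1/4, -4:-1/2
[5] X move#3: -1:-1/4, -2:+1/3*, -4:-1/1
[3] O move#4: -1:-1/2*, -2:-1/1
[2] X move#5: -1:-1/1, -2:+1/0*
[0] end (terminal -1, O#6); searched 7 to 10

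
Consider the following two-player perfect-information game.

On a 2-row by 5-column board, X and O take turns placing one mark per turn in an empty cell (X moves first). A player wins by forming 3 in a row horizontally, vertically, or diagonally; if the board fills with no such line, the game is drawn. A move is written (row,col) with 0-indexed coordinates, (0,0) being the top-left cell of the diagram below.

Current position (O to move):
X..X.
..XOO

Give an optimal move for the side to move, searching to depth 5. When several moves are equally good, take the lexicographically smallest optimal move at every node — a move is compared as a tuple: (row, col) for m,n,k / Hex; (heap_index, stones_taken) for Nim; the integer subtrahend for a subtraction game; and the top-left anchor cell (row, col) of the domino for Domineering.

[X..X./..XOO] O move#1: (0,1):+0/XO.X./..XOO*, (0,2):+0/X.OX./..XOO, (0,4):+0/X..XO/..XOO, (1,0):-1/X..X./O.XOO, (1,1):-1/X..X./.OXOO
[XO.X./..XOO] X move#2: (0,2):+0/XOXX./..XOO*, (0,4):+0/XO.XX/..XOO, (1,0):+0/XO.X./X.XOO, (1,1):+0/XO.X./.XXOO
[XOXX./..XOO] O move#3: (0,4):+0/XOXXO/..XOO*, (1,0):-1/XOXX./O.XOO, (1,1):-1/XOXX./.OXOO
[XOXXO/..XOO] X move#4: (1,0):+0/XOXXO/X.XOO*, (1,1):+0/XOXXO/.XXOO
[XOXXO/X.XOO] O move#5: (1,1):+0/XOXXO/XOXOO*
[XOXXO/XOXOO] end (terminal +0, X#6); searched X..X./..XOO to 5

O's best at [X..X./..XOO]: (0,1)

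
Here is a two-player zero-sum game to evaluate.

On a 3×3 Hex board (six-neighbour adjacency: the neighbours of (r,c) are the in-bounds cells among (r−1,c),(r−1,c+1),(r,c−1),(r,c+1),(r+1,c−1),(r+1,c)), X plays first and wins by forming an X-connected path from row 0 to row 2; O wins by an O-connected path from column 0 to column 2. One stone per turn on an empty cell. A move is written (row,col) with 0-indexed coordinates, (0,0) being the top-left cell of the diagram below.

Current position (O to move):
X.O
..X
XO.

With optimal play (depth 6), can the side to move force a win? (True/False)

O winning at [X.O/..X/XO.]: True

[X.O/..X/XO.] O move#1: (0,1):-1/XOO/..X/XO., (1,0):+1/X.O/O.X/XO.*, (1,1):-1/X.O/.OX/XO., (2,2):-1/X.O/..X/XOO
[X.O/O.X/XO.] X move#2: (0,1):-1/XXO/O.X/XO.*, (1,1):-1/X.O/OXX/XO., (2,2):-1/X.O/O.X/XOX
[XXO/O.X/XO.] O move#3: (1,1):+1/XXO/OOX/XO.*, (2,2):-1/XXO/O.X/XOO
[XXO/OOX/XO.] end (terminal -1, X#4); searched X.O/..X/XO. to 6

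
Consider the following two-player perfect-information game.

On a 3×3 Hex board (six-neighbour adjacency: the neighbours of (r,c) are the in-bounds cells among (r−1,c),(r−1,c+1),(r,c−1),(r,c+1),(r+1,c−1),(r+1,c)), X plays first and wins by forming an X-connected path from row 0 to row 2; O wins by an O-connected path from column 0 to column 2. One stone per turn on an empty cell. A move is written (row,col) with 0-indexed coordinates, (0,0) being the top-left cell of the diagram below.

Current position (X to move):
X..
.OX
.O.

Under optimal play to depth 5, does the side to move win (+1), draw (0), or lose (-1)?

[X../.OX/.O.] X move#1: (0,1):-1/XX./.OX/.O.*, (0,2):-1/X.X/.OX/.O., (1,0):-1/X../XOX/.O., (2,0):-1/X../.OX/XO., (2,2):-1/X../.OX/.OX
[XX./.OX/.O.] O move#2: (0,2):+1/XXO/.OX/.O.*, (1,0):+1/XX./OOX/.O., (2,0):+1/XX./.OX/OO., (2,2):+1/XX./.OX/.OO
[XXO/.OX/.O.] X move#3: (1,0):-1/XXO/XOX/.O.*, (2,0):-1/XXO/.OX/XO., (2,2):-1/XXO/.OX/.OX
[XXO/XOX/.O.] O move#4: (2,0):+1/XXO/XOX/OO.*, (2,2):-1/XXO/XOX/.OO
[XXO/XOX/OO.] end (terminal -1, X#5); searched X../.OX/.O. to 5

value(X../.OX/.O., X) = -1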